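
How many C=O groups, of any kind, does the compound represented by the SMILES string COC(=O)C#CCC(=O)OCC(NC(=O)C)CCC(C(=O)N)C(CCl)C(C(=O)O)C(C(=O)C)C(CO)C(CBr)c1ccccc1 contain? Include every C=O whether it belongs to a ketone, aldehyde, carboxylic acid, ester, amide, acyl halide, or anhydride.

CH3OOC: ester, 1 C=O (running total 1).
CH2COOCH2: ester, 1 C=O (running total 2).
CH(NHCOCH3): amide, 1 C=O (running total 3).
CH(CONH2): amide, 1 C=O (running total 4).
CH(COOH): carboxylic acid, 1 C=O (running total 5).
CH(COCH3): ketone, 1 C=O (running total 6).

6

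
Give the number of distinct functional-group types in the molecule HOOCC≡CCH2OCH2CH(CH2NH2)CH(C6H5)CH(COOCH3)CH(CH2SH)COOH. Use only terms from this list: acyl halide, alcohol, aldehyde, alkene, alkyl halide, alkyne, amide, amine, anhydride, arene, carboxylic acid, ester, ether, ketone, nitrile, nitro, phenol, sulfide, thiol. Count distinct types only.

Taking each segment in turn:
  HOOC: –COOH: carbonyl C bonded to –OH and C → carboxylic acid (the –OH is not a separate alcohol).
  C≡C: C≡C triple bond → alkyne.
  CH2OCH2: C–O–C with sp³ carbons on both sides and no adjacent C=O → ether.
  CH(CH2NH2): pendant –CH2NH2: N on sp³ C, no adjacent C=O → amine.
  CH(C6H5): pendant –C6H5: benzene ring → arene.
  CH(COOCH3): pendant –COOCH3: carbonyl C bonded to C and –OCH3 → ester.
  CH(CH2SH): pendant –CH2SH → thiol.
  COOH: –COOH: carbonyl C bonded to –OH and C → carboxylic acid (the –OH is not a separate alcohol).
Distinct types present: alkyne, amine, arene, carboxylic acid, ester, ether, thiol.

7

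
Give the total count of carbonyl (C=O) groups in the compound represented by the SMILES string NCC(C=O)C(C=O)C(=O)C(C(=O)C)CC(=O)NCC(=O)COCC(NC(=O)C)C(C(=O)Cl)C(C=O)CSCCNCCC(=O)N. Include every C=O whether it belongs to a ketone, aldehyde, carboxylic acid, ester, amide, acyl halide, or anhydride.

CH(CHO): aldehyde, 1 C=O (running total 1).
CH(CHO): aldehyde, 1 C=O (running total 2).
CO: ketone, 1 C=O (running total 3).
CH(COCH3): ketone, 1 C=O (running total 4).
CH2CONHCH2: amide, 1 C=O (running total 5).
CO: ketone, 1 C=O (running total 6).
CH(NHCOCH3): amide, 1 C=O (running total 7).
CH(COCl): acyl halide, 1 C=O (running total 8).
CH(CHO): aldehyde, 1 C=O (running total 9).
CONH2: amide, 1 C=O (running total 10).

10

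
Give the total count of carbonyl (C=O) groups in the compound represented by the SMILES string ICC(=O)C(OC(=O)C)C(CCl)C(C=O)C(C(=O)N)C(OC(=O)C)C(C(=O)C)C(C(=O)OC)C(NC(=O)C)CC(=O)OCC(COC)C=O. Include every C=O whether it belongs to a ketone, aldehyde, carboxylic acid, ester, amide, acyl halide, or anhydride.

CO: ketone, 1 C=O (running total 1).
CH(OCOCH3): ester, 1 C=O (running total 2).
CH(CHO): aldehyde, 1 C=O (running total 3).
CH(CONH2): amide, 1 C=O (running total 4).
CH(OCOCH3): ester, 1 C=O (running total 5).
CH(COCH3): ketone, 1 C=O (running total 6).
CH(COOCH3): ester, 1 C=O (running total 7).
CH(NHCOCH3): amide, 1 C=O (running total 8).
CH2COOCH2: ester, 1 C=O (running total 9).
CHO: aldehyde, 1 C=O (running total 10).

10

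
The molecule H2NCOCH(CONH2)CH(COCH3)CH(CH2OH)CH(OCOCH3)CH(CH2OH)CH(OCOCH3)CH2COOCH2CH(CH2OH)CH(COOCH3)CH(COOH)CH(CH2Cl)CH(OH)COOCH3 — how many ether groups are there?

0

Taking each segment in turn:
  H2NCO: –C(=O)NH2: carbonyl C bonded to C and to N → amide (the N is not a separate amine).
  CH(CONH2): pendant –CONH2: carbonyl C bonded to C and N → amide.
  CH(COCH3): pendant –COCH3: carbonyl C bonded to two carbons → ketone.
  CH(CH2OH): pendant –CH2OH on an sp³ backbone C → alcohol.
  CH(OCOCH3): pendant –OC(=O)CH3: an acyloxy group → ester.
  CH(CH2OH): pendant –CH2OH on an sp³ backbone C → alcohol.
  CH(OCOCH3): pendant –OC(=O)CH3: an acyloxy group → ester.
  CH2COOCH2: –C(=O)–O–C with C on the carbonyl side → ester.
  CH(CH2OH): pendant –CH2OH on an sp³ backbone C → alcohol.
  CH(COOCH3): pendant –COOCH3: carbonyl C bonded to C and –OCH3 → ester.
  CH(COOH): pendant –COOH: carbonyl C bonded to C and –OH → carboxylic acid.
  CH(CH2Cl): pendant –CH2X: halogen on sp³ carbon → alkyl halide.
  CH(OH): –OH on an sp³ carbon → alcohol (secondary).
  COOCH3: –C(=O)OCH3: carbonyl C bonded to C and to –OCH3 → ester (not ketone + ether).
No segment is a ether: CH(CH2OH) is alcohol, not ether; CH(OCOCH3) is ester, not ether; CH(CH2OH) is alcohol, not ether. → 0.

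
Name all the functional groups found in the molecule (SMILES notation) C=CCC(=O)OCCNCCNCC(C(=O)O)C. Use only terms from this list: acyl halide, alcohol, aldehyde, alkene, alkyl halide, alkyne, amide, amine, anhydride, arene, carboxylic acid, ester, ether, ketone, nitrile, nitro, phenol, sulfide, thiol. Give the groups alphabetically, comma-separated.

alkene, amine, carboxylic acid, ester

C=C double bond → alkene.
–C(=O)–O–C with C on the carbonyl side → ester.
C–N–C with sp³ carbons and no adjacent C=O → amine (secondary).
C–N–C with sp³ carbons and no adjacent C=O → amine (secondary).
pendant –COOH: carbonyl C bonded to C and –OH → carboxylic acid.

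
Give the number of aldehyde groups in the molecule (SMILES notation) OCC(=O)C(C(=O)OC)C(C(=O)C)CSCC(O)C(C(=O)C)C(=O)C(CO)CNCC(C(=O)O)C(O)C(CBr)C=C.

0

Reading the structure from left to right:
  HOCH2: HO– on an sp³ carbon → alcohol.
  CO: –C(=O)– with carbon on both sides → ketone.
  CH(COOCH3): pendant –COOCH3: carbonyl C bonded to C and –OCH3 → ester.
  CH(COCH3): pendant –COCH3: carbonyl C bonded to two carbons → ketone.
  CH2SCH2: C–S–C linkage → sulfide (thioether).
  CH(OH): –OH on an sp³ carbon → alcohol (secondary).
  CH(COCH3): pendant –COCH3: carbonyl C bonded to two carbons → ketone.
  CO: –C(=O)– with carbon on both sides → ketone.
  CH(CH2OH): pendant –CH2OH on an sp³ backbone C → alcohol.
  CH2NHCH2: C–N–C with sp³ carbons and no adjacent C=O → amine (secondary).
  CH(COOH): pendant –COOH: carbonyl C bonded to C and –OH → carboxylic acid.
  CH(OH): –OH on an sp³ carbon → alcohol (secondary).
  CH(CH2Br): pendant –CH2X: halogen on sp³ carbon → alkyl halide.
  CH=CH2: C=C double bond → alkene.
No segment is a aldehyde: CO is ketone, not aldehyde; CH(COOCH3) is ester, not aldehyde; CH(COCH3) is ketone, not aldehyde. → 0.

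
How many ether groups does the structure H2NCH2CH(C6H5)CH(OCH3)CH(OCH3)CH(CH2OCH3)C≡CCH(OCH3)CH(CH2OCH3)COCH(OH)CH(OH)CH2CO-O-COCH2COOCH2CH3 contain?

–NH2 on an sp³ carbon with no adjacent C=O → amine.
pendant –C6H5: benzene ring → arene.
pendant –OCH3: C–O–C with sp³ C, no adjacent C=O → ether.
pendant –OCH3: C–O–C with sp³ C, no adjacent C=O → ether.
pendant –CH2OCH3: C–O–C linkage → ether.
C≡C triple bond → alkyne.
pendant –OCH3: C–O–C with sp³ C, no adjacent C=O → ether.
pendant –CH2OCH3: C–O–C linkage → ether.
–C(=O)– with carbon on both sides → ketone.
–OH on an sp³ carbon → alcohol (secondary).
–OH on an sp³ carbon → alcohol (secondary).
two acyl groups sharing one oxygen, –C(=O)–O–C(=O)– → anhydride.
–C(=O)OCH2CH3: carbonyl C bonded to C and to –OEt → ester.
Ether appears at: CH(OCH3), CH(OCH3), CH(CH2OCH3), CH(OCH3), CH(CH2OCH3) → 5.

5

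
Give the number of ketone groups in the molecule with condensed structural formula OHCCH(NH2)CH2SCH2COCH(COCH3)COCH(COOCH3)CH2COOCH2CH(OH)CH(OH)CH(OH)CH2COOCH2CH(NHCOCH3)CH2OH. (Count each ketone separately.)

3

terminal –CHO: carbonyl C bonded to H and C → aldehyde.
–NH2 on an sp³ carbon with no adjacent C=O → amine.
C–S–C linkage → sulfide (thioether).
–C(=O)– with carbon on both sides → ketone.
pendant –COCH3: carbonyl C bonded to two carbons → ketone.
–C(=O)– with carbon on both sides → ketone.
pendant –COOCH3: carbonyl C bonded to C and –OCH3 → ester.
–C(=O)–O–C with C on the carbonyl side → ester.
–OH on an sp³ carbon → alcohol (secondary).
–OH on an sp³ carbon → alcohol (secondary).
–OH on an sp³ carbon → alcohol (secondary).
–C(=O)–O–C with C on the carbonyl side → ester.
pendant –NHC(=O)CH3: N bonded to a carbonyl → amide (not amine).
–OH on an sp³ carbon → alcohol.
Ketone appears at: CO, CH(COCH3), CO → 3.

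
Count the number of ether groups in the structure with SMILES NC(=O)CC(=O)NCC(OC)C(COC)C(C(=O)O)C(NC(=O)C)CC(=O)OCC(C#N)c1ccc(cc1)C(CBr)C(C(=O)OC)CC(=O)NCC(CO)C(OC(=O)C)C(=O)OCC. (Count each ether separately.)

–C(=O)NH2: carbonyl C bonded to C and to N → amide (the N is not a separate amine).
–C(=O)–N– linkage → amide (the N is not an amine).
pendant –OCH3: C–O–C with sp³ C, no adjacent C=O → ether.
pendant –CH2OCH3: C–O–C linkage → ether.
pendant –COOH: carbonyl C bonded to C and –OH → carboxylic acid.
pendant –NHC(=O)CH3: N bonded to a carbonyl → amide (not amine).
–C(=O)–O–C with C on the carbonyl side → ester.
pendant –C≡N: nitrile.
para-disubstituted benzene ring → arene.
pendant –CH2X: halogen on sp³ carbon → alkyl halide.
pendant –COOCH3: carbonyl C bonded to C and –OCH3 → ester.
–C(=O)–N– linkage → amide (the N is not an amine).
pendant –CH2OH on an sp³ backbone C → alcohol.
pendant –OC(=O)CH3: an acyloxy group → ester.
–C(=O)OCH2CH3: carbonyl C bonded to C and to –OEt → ester.
Ether appears at: CH(OCH3), CH(CH2OCH3) → 2.

2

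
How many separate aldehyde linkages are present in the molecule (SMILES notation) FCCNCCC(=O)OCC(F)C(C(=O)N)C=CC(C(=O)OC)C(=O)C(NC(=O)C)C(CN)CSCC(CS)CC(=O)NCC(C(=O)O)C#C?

halogen on an sp³ carbon → alkyl halide.
C–N–C with sp³ carbons and no adjacent C=O → amine (secondary).
–C(=O)–O–C with C on the carbonyl side → ester.
halogen on an sp³ carbon → alkyl halide.
pendant –CONH2: carbonyl C bonded to C and N → amide.
C=C double bond → alkene.
pendant –COOCH3: carbonyl C bonded to C and –OCH3 → ester.
–C(=O)– with carbon on both sides → ketone.
pendant –NHC(=O)CH3: N bonded to a carbonyl → amide (not amine).
pendant –CH2NH2: N on sp³ C, no adjacent C=O → amine.
C–S–C linkage → sulfide (thioether).
pendant –CH2SH → thiol.
–C(=O)–N– linkage → amide (the N is not an amine).
pendant –COOH: carbonyl C bonded to C and –OH → carboxylic acid.
C≡C triple bond → alkyne.
No segment is a aldehyde: CH2COOCH2 is ester, not aldehyde; CH(COOCH3) is ester, not aldehyde; CO is ketone, not aldehyde. → 0.

0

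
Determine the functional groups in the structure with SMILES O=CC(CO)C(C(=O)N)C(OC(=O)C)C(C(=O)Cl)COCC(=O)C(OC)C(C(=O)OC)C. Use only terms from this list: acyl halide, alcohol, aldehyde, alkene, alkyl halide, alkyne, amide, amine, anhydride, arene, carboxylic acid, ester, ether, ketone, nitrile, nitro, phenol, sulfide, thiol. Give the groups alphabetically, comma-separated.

acyl halide, alcohol, aldehyde, amide, ester, ether, ketone

Taking each segment in turn:
  OHC: terminal –CHO: carbonyl C bonded to H and C → aldehyde.
  CH(CH2OH): pendant –CH2OH on an sp³ backbone C → alcohol.
  CH(CONH2): pendant –CONH2: carbonyl C bonded to C and N → amide.
  CH(OCOCH3): pendant –OC(=O)CH3: an acyloxy group → ester.
  CH(COCl): pendant –C(=O)X: carbonyl C bonded to C and halogen → acyl halide.
  CH2OCH2: C–O–C with sp³ carbons on both sides and no adjacent C=O → ether.
  CO: –C(=O)– with carbon on both sides → ketone.
  CH(OCH3): pendant –OCH3: C–O–C with sp³ C, no adjacent C=O → ether.
  CH(COOCH3): pendant –COOCH3: carbonyl C bonded to C and –OCH3 → ester.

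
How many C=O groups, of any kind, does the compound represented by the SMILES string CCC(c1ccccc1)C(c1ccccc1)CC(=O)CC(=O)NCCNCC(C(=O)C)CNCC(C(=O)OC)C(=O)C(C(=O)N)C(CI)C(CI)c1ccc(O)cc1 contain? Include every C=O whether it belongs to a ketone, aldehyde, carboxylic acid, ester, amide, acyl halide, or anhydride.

CO: ketone, 1 C=O (running total 1).
CH2CONHCH2: amide, 1 C=O (running total 2).
CH(COCH3): ketone, 1 C=O (running total 3).
CH(COOCH3): ester, 1 C=O (running total 4).
CO: ketone, 1 C=O (running total 5).
CH(CONH2): amide, 1 C=O (running total 6).

6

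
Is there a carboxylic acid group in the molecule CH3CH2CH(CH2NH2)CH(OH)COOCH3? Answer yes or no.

pendant –CH2NH2: N on sp³ C, no adjacent C=O → amine.
–OH on an sp³ carbon → alcohol (secondary).
–C(=O)OCH3: carbonyl C bonded to C and to –OCH3 → ester (not ketone + ether).
In COOCH3, the acyl oxygen is bonded to carbon (–O–C), not to H, so this is an ester.
The groups actually present are: alcohol, amine, ester.

no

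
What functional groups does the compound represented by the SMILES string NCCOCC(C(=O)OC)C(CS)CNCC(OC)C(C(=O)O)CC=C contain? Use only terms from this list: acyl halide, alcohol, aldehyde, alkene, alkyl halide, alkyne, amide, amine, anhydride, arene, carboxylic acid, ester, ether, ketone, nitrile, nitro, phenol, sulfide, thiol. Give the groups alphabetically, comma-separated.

–NH2 on an sp³ carbon with no adjacent C=O → amine.
C–O–C with sp³ carbons on both sides and no adjacent C=O → ether.
pendant –COOCH3: carbonyl C bonded to C and –OCH3 → ester.
pendant –CH2SH → thiol.
C–N–C with sp³ carbons and no adjacent C=O → amine (secondary).
pendant –OCH3: C–O–C with sp³ C, no adjacent C=O → ether.
pendant –COOH: carbonyl C bonded to C and –OH → carboxylic acid.
C=C double bond → alkene.

alkene, amine, carboxylic acid, ester, ether, thiol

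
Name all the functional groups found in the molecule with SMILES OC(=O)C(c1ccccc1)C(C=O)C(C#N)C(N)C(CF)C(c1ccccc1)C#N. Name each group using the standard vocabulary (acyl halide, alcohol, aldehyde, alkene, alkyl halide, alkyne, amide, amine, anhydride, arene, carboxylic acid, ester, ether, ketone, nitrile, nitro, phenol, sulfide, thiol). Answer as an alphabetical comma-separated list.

aldehyde, alkyl halide, amine, arene, carboxylic acid, nitrile

Taking each segment in turn:
  HOOC: –COOH: carbonyl C bonded to –OH and C → carboxylic acid (the –OH is not a separate alcohol).
  CH(C6H5): pendant –C6H5: benzene ring → arene.
  CH(CHO): pendant –CHO: carbonyl C bonded to C and H → aldehyde.
  CH(CN): pendant –C≡N: nitrile.
  CH(NH2): –NH2 on an sp³ carbon with no adjacent C=O → amine.
  CH(CH2F): pendant –CH2X: halogen on sp³ carbon → alkyl halide.
  CH(C6H5): pendant –C6H5: benzene ring → arene.
  CN: –C≡N: carbon triple-bonded to nitrogen → nitrile.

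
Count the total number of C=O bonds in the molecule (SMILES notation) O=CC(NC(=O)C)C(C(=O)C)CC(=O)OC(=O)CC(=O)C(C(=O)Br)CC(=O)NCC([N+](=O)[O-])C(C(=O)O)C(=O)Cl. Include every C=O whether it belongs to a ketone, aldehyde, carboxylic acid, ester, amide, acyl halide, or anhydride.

OHC: aldehyde, 1 C=O (running total 1).
CH(NHCOCH3): amide, 1 C=O (running total 2).
CH(COCH3): ketone, 1 C=O (running total 3).
CH2CO-O-COCH2: anhydride, 2 C=O (running total 5).
CO: ketone, 1 C=O (running total 6).
CH(COBr): acyl halide, 1 C=O (running total 7).
CH2CONHCH2: amide, 1 C=O (running total 8).
CH(COOH): carboxylic acid, 1 C=O (running total 9).
COCl: acyl halide, 1 C=O (running total 10).

10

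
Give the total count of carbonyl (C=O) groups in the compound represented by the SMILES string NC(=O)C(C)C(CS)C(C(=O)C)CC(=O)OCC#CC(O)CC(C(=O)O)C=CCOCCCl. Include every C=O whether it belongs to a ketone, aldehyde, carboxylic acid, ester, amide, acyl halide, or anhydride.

4

H2NCO: amide, 1 C=O (running total 1).
CH(COCH3): ketone, 1 C=O (running total 2).
CH2COOCH2: ester, 1 C=O (running total 3).
CH(COOH): carboxylic acid, 1 C=O (running total 4).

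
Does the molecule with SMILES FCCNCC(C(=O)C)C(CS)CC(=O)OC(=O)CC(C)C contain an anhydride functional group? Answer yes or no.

yes

halogen on an sp³ carbon → alkyl halide.
C–N–C with sp³ carbons and no adjacent C=O → amine (secondary).
pendant –COCH3: carbonyl C bonded to two carbons → ketone.
pendant –CH2SH → thiol.
two acyl groups sharing one oxygen, –C(=O)–O–C(=O)– → anhydride.
The CH2CO-O-COCH2 segment supplies the anhydride: two acyl groups sharing one oxygen, –C(=O)–O–C(=O)– → anhydride.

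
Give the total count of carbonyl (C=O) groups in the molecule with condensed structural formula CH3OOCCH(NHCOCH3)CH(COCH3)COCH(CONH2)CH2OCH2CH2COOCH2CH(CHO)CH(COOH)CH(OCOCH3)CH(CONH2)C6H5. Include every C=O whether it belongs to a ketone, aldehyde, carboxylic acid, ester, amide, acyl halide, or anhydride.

CH3OOC: ester, 1 C=O (running total 1).
CH(NHCOCH3): amide, 1 C=O (running total 2).
CH(COCH3): ketone, 1 C=O (running total 3).
CO: ketone, 1 C=O (running total 4).
CH(CONH2): amide, 1 C=O (running total 5).
CH2COOCH2: ester, 1 C=O (running total 6).
CH(CHO): aldehyde, 1 C=O (running total 7).
CH(COOH): carboxylic acid, 1 C=O (running total 8).
CH(OCOCH3): ester, 1 C=O (running total 9).
CH(CONH2): amide, 1 C=O (running total 10).

10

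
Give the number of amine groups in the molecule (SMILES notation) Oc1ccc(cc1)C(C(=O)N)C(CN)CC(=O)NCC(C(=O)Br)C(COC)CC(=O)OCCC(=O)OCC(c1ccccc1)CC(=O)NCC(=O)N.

Taking each segment in turn:
  HOC6H4: –OH attached directly to an aromatic ring → phenol (not alcohol); the ring itself is an arene.
  CH(CONH2): pendant –CONH2: carbonyl C bonded to C and N → amide.
  CH(CH2NH2): pendant –CH2NH2: N on sp³ C, no adjacent C=O → amine.
  CH2CONHCH2: –C(=O)–N– linkage → amide (the N is not an amine).
  CH(COBr): pendant –C(=O)X: carbonyl C bonded to C and halogen → acyl halide.
  CH(CH2OCH3): pendant –CH2OCH3: C–O–C linkage → ether.
  CH2COOCH2: –C(=O)–O–C with C on the carbonyl side → ester.
  CH2COOCH2: –C(=O)–O–C with C on the carbonyl side → ester.
  CH(C6H5): pendant –C6H5: benzene ring → arene.
  CH2CONHCH2: –C(=O)–N– linkage → amide (the N is not an amine).
  CONH2: –C(=O)NH2: carbonyl C bonded to C and to N → amide (the N is not a separate amine).
Amine appears at: CH(CH2NH2) → 1.

1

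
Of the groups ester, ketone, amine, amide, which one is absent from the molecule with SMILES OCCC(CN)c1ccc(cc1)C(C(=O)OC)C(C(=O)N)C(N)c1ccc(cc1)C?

amine: present (CH(CH2NH2) — pendant –CH2NH2: N on sp³ C, no adjacent C=O → amine).
ester: present (CH(COOCH3) — pendant –COOCH3: carbonyl C bonded to C and –OCH3 → ester).
amide: present (CH(CONH2) — pendant –CONH2: carbonyl C bonded to C and N → amide).
ketone: absent. In CH(COOCH3), the C=O is bonded to an –O–C group, which defines an ester, not a ketone. In CH(CONH2), the C=O is bonded to nitrogen, which defines an amide, not a ketone.

ketone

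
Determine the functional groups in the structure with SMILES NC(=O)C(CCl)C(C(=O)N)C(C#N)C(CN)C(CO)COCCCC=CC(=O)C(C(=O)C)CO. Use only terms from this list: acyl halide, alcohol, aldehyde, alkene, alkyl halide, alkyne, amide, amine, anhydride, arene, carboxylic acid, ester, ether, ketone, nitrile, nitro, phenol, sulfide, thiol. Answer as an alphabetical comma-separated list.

alcohol, alkene, alkyl halide, amide, amine, ether, ketone, nitrile

Working along the chain:
  H2NCO: –C(=O)NH2: carbonyl C bonded to C and to N → amide (the N is not a separate amine).
  CH(CH2Cl): pendant –CH2X: halogen on sp³ carbon → alkyl halide.
  CH(CONH2): pendant –CONH2: carbonyl C bonded to C and N → amide.
  CH(CN): pendant –C≡N: nitrile.
  CH(CH2NH2): pendant –CH2NH2: N on sp³ C, no adjacent C=O → amine.
  CH(CH2OH): pendant –CH2OH on an sp³ backbone C → alcohol.
  CH2OCH2: C–O–C with sp³ carbons on both sides and no adjacent C=O → ether.
  CH=CH: C=C double bond → alkene.
  CO: –C(=O)– with carbon on both sides → ketone.
  CH(COCH3): pendant –COCH3: carbonyl C bonded to two carbons → ketone.
  CH2OH: –OH on an sp³ carbon → alcohol.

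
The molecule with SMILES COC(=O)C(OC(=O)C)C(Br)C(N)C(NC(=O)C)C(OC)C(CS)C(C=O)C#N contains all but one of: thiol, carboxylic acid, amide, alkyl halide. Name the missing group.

thiol: present (CH(CH2SH) — pendant –CH2SH → thiol).
alkyl halide: present (CH(Br) — halogen on an sp³ carbon → alkyl halide).
amide: present (CH(NHCOCH3) — pendant –NHC(=O)CH3: N bonded to a carbonyl → amide (not amine)).
carboxylic acid: absent. In each of CH3OOC and CH(OCOCH3), the acyl oxygen is bonded to carbon (–O–C), not to H, so this is an ester. In CH(NHCOCH3), the carbonyl is bonded to nitrogen, not to –OH; that is an amide.

carboxylic acid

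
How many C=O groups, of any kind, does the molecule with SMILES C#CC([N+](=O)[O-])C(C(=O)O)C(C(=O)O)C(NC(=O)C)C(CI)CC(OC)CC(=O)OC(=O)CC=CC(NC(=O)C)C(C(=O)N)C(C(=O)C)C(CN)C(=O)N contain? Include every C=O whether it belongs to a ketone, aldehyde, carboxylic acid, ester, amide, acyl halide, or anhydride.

9

CH(COOH): carboxylic acid, 1 C=O (running total 1).
CH(COOH): carboxylic acid, 1 C=O (running total 2).
CH(NHCOCH3): amide, 1 C=O (running total 3).
CH2CO-O-COCH2: anhydride, 2 C=O (running total 5).
CH(NHCOCH3): amide, 1 C=O (running total 6).
CH(CONH2): amide, 1 C=O (running total 7).
CH(COCH3): ketone, 1 C=O (running total 8).
CONH2: amide, 1 C=O (running total 9).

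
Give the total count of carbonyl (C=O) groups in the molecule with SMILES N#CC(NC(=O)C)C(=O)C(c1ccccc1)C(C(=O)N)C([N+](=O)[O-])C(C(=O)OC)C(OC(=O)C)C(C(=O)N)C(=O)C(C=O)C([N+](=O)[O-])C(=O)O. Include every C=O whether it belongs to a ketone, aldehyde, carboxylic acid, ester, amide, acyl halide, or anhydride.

CH(NHCOCH3): amide, 1 C=O (running total 1).
CO: ketone, 1 C=O (running total 2).
CH(CONH2): amide, 1 C=O (running total 3).
CH(COOCH3): ester, 1 C=O (running total 4).
CH(OCOCH3): ester, 1 C=O (running total 5).
CH(CONH2): amide, 1 C=O (running total 6).
CO: ketone, 1 C=O (running total 7).
CH(CHO): aldehyde, 1 C=O (running total 8).
COOH: carboxylic acid, 1 C=O (running total 9).

9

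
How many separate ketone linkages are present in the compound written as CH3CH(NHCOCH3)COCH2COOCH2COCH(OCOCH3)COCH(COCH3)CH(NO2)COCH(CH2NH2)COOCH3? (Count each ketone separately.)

pendant –NHC(=O)CH3: N bonded to a carbonyl → amide (not amine).
–C(=O)– with carbon on both sides → ketone.
–C(=O)–O–C with C on the carbonyl side → ester.
–C(=O)– with carbon on both sides → ketone.
pendant –OC(=O)CH3: an acyloxy group → ester.
–C(=O)– with carbon on both sides → ketone.
pendant –COCH3: carbonyl C bonded to two carbons → ketone.
–NO2 on an sp³ carbon → nitro (the N=O is not a carbonyl).
–C(=O)– with carbon on both sides → ketone.
pendant –CH2NH2: N on sp³ C, no adjacent C=O → amine.
–C(=O)OCH3: carbonyl C bonded to C and to –OCH3 → ester (not ketone + ether).
Ketone appears at: CO, CO, CO, CH(COCH3), CO → 5.

5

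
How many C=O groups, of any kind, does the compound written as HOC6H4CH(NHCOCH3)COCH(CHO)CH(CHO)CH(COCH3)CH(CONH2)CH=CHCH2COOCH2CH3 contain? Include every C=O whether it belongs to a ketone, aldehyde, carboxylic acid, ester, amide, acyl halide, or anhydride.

7

CH(NHCOCH3): amide, 1 C=O (running total 1).
CO: ketone, 1 C=O (running total 2).
CH(CHO): aldehyde, 1 C=O (running total 3).
CH(CHO): aldehyde, 1 C=O (running total 4).
CH(COCH3): ketone, 1 C=O (running total 5).
CH(CONH2): amide, 1 C=O (running total 6).
CH2COOCH2: ester, 1 C=O (running total 7).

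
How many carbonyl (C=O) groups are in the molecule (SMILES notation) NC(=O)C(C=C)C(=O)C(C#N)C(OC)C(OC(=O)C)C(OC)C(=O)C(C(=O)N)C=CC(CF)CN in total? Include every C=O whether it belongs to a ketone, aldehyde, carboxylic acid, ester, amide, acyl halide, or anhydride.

H2NCO: amide, 1 C=O (running total 1).
CO: ketone, 1 C=O (running total 2).
CH(OCOCH3): ester, 1 C=O (running total 3).
CO: ketone, 1 C=O (running total 4).
CH(CONH2): amide, 1 C=O (running total 5).

5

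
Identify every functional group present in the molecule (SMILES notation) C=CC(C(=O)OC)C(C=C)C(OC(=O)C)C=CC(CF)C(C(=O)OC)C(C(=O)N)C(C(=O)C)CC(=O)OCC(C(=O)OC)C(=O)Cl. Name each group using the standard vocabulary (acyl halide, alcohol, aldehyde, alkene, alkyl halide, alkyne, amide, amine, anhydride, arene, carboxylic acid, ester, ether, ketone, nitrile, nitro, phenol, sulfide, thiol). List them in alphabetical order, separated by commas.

C=C double bond → alkene.
pendant –COOCH3: carbonyl C bonded to C and –OCH3 → ester.
pendant –CH=CH2: C=C double bond → alkene.
pendant –OC(=O)CH3: an acyloxy group → ester.
C=C double bond → alkene.
pendant –CH2X: halogen on sp³ carbon → alkyl halide.
pendant –COOCH3: carbonyl C bonded to C and –OCH3 → ester.
pendant –CONH2: carbonyl C bonded to C and N → amide.
pendant –COCH3: carbonyl C bonded to two carbons → ketone.
–C(=O)–O–C with C on the carbonyl side → ester.
pendant –COOCH3: carbonyl C bonded to C and –OCH3 → ester.
–C(=O)Cl: carbonyl C bonded to C and to a halogen → acyl halide (not alkyl halide).

acyl halide, alkene, alkyl halide, amide, ester, ketone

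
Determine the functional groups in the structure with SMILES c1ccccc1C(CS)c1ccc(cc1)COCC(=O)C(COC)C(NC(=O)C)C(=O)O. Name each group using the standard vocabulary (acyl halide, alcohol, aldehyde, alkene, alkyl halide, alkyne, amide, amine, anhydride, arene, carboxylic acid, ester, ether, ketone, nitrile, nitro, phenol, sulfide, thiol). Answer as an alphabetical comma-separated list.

Working along the chain:
  C6H5: C6H5– phenyl ring → arene.
  CH(CH2SH): pendant –CH2SH → thiol.
  C6H4: para-disubstituted benzene ring → arene.
  CH2OCH2: C–O–C with sp³ carbons on both sides and no adjacent C=O → ether.
  CO: –C(=O)– with carbon on both sides → ketone.
  CH(CH2OCH3): pendant –CH2OCH3: C–O–C linkage → ether.
  CH(NHCOCH3): pendant –NHC(=O)CH3: N bonded to a carbonyl → amide (not amine).
  COOH: –COOH: carbonyl C bonded to –OH and C → carboxylic acid (the –OH is not a separate alcohol).

amide, arene, carboxylic acid, ether, ketone, thiol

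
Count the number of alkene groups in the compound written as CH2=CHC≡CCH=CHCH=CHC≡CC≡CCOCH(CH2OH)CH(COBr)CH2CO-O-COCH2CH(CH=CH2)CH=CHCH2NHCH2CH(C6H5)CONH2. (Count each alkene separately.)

C=C double bond → alkene.
C≡C triple bond → alkyne.
C=C double bond → alkene.
C=C double bond → alkene.
C≡C triple bond → alkyne.
C≡C triple bond → alkyne.
–C(=O)– with carbon on both sides → ketone.
pendant –CH2OH on an sp³ backbone C → alcohol.
pendant –C(=O)X: carbonyl C bonded to C and halogen → acyl halide.
two acyl groups sharing one oxygen, –C(=O)–O–C(=O)– → anhydride.
pendant –CH=CH2: C=C double bond → alkene.
C=C double bond → alkene.
C–N–C with sp³ carbons and no adjacent C=O → amine (secondary).
pendant –C6H5: benzene ring → arene.
–C(=O)NH2: carbonyl C bonded to C and to N → amide (the N is not a separate amine).
Alkene appears at: CH2=CH, CH=CH, CH=CH, CH(CH=CH2), CH=CH → 5.

5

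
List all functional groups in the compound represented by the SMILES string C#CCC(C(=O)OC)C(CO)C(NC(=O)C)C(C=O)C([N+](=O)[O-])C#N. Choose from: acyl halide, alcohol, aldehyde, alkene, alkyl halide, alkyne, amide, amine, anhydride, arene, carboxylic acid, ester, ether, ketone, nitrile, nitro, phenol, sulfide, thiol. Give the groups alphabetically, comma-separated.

Working along the chain:
  HC≡C: C≡C triple bond → alkyne.
  CH(COOCH3): pendant –COOCH3: carbonyl C bonded to C and –OCH3 → ester.
  CH(CH2OH): pendant –CH2OH on an sp³ backbone C → alcohol.
  CH(NHCOCH3): pendant –NHC(=O)CH3: N bonded to a carbonyl → amide (not amine).
  CH(CHO): pendant –CHO: carbonyl C bonded to C and H → aldehyde.
  CH(NO2): –NO2 on an sp³ carbon → nitro (the N=O is not a carbonyl).
  CN: –C≡N: carbon triple-bonded to nitrogen → nitrile.

alcohol, aldehyde, alkyne, amide, ester, nitrile, nitro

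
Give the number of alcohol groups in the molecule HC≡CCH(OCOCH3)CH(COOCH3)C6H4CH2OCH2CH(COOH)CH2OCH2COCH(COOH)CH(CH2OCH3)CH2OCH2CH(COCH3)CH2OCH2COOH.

Working along the chain:
  HC≡C: C≡C triple bond → alkyne.
  CH(OCOCH3): pendant –OC(=O)CH3: an acyloxy group → ester.
  CH(COOCH3): pendant –COOCH3: carbonyl C bonded to C and –OCH3 → ester.
  C6H4: para-disubstituted benzene ring → arene.
  CH2OCH2: C–O–C with sp³ carbons on both sides and no adjacent C=O → ether.
  CH(COOH): pendant –COOH: carbonyl C bonded to C and –OH → carboxylic acid.
  CH2OCH2: C–O–C with sp³ carbons on both sides and no adjacent C=O → ether.
  CO: –C(=O)– with carbon on both sides → ketone.
  CH(COOH): pendant –COOH: carbonyl C bonded to C and –OH → carboxylic acid.
  CH(CH2OCH3): pendant –CH2OCH3: C–O–C linkage → ether.
  CH2OCH2: C–O–C with sp³ carbons on both sides and no adjacent C=O → ether.
  CH(COCH3): pendant –COCH3: carbonyl C bonded to two carbons → ketone.
  CH2OCH2: C–O–C with sp³ carbons on both sides and no adjacent C=O → ether.
  COOH: –COOH: carbonyl C bonded to –OH and C → carboxylic acid (the –OH is not a separate alcohol).
No segment is a alcohol: CH2OCH2 is ether, not alcohol; CH(COOH) is carboxylic acid, not alcohol; CH2OCH2 is ether, not alcohol. → 0.

0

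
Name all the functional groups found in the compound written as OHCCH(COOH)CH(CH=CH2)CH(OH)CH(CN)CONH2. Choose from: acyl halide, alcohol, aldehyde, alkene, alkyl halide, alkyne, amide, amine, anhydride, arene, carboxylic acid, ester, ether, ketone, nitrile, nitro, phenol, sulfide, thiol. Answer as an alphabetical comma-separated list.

alcohol, aldehyde, alkene, amide, carboxylic acid, nitrile

Taking each segment in turn:
  OHC: terminal –CHO: carbonyl C bonded to H and C → aldehyde.
  CH(COOH): pendant –COOH: carbonyl C bonded to C and –OH → carboxylic acid.
  CH(CH=CH2): pendant –CH=CH2: C=C double bond → alkene.
  CH(OH): –OH on an sp³ carbon → alcohol (secondary).
  CH(CN): pendant –C≡N: nitrile.
  CONH2: –C(=O)NH2: carbonyl C bonded to C and to N → amide (the N is not a separate amine).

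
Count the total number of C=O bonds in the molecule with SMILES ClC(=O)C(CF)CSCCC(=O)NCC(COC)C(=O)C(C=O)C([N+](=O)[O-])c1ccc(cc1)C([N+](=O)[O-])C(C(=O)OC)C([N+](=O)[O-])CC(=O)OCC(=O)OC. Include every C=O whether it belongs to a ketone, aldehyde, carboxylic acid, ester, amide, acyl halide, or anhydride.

7

ClCO: acyl halide, 1 C=O (running total 1).
CH2CONHCH2: amide, 1 C=O (running total 2).
CO: ketone, 1 C=O (running total 3).
CH(CHO): aldehyde, 1 C=O (running total 4).
CH(COOCH3): ester, 1 C=O (running total 5).
CH2COOCH2: ester, 1 C=O (running total 6).
COOCH3: ester, 1 C=O (running total 7).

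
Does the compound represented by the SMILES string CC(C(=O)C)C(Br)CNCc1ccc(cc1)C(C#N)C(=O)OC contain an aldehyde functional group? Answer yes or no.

Working along the chain:
  CH(COCH3): pendant –COCH3: carbonyl C bonded to two carbons → ketone.
  CH(Br): halogen on an sp³ carbon → alkyl halide.
  CH2NHCH2: C–N–C with sp³ carbons and no adjacent C=O → amine (secondary).
  C6H4: para-disubstituted benzene ring → arene.
  CH(CN): pendant –C≡N: nitrile.
  COOCH3: –C(=O)OCH3: carbonyl C bonded to C and to –OCH3 → ester (not ketone + ether).
In CH(COCH3), the carbonyl carbon is bonded to two carbons, so it is a ketone, not an aldehyde.
The groups actually present are: alkyl halide, amine, arene, ester, ketone, nitrile.

no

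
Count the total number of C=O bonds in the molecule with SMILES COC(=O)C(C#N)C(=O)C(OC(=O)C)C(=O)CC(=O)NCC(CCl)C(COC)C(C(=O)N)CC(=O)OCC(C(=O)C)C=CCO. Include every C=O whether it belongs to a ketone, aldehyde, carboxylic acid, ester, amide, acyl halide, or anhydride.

CH3OOC: ester, 1 C=O (running total 1).
CO: ketone, 1 C=O (running total 2).
CH(OCOCH3): ester, 1 C=O (running total 3).
CO: ketone, 1 C=O (running total 4).
CH2CONHCH2: amide, 1 C=O (running total 5).
CH(CONH2): amide, 1 C=O (running total 6).
CH2COOCH2: ester, 1 C=O (running total 7).
CH(COCH3): ketone, 1 C=O (running total 8).

8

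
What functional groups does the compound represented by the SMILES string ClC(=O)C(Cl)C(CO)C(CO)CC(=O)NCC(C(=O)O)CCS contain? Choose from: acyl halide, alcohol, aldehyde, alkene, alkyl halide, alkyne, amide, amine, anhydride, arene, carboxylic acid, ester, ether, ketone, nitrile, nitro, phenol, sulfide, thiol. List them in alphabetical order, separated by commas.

Working along the chain:
  ClCO: –C(=O)Cl: carbonyl C bonded to C and to a halogen → acyl halide (not alkyl halide).
  CH(Cl): halogen on an sp³ carbon → alkyl halide.
  CH(CH2OH): pendant –CH2OH on an sp³ backbone C → alcohol.
  CH(CH2OH): pendant –CH2OH on an sp³ backbone C → alcohol.
  CH2CONHCH2: –C(=O)–N– linkage → amide (the N is not an amine).
  CH(COOH): pendant –COOH: carbonyl C bonded to C and –OH → carboxylic acid.
  CH2SH: –SH on an sp³ carbon → thiol.

acyl halide, alcohol, alkyl halide, amide, carboxylic acid, thiol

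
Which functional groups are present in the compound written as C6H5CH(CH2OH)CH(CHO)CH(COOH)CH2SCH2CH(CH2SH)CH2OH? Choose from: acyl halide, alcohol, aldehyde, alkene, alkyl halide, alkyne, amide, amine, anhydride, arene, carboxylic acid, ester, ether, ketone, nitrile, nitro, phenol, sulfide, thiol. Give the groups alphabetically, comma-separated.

alcohol, aldehyde, arene, carboxylic acid, sulfide, thiol

Taking each segment in turn:
  C6H5: C6H5– phenyl ring → arene.
  CH(CH2OH): pendant –CH2OH on an sp³ backbone C → alcohol.
  CH(CHO): pendant –CHO: carbonyl C bonded to C and H → aldehyde.
  CH(COOH): pendant –COOH: carbonyl C bonded to C and –OH → carboxylic acid.
  CH2SCH2: C–S–C linkage → sulfide (thioether).
  CH(CH2SH): pendant –CH2SH → thiol.
  CH2OH: –OH on an sp³ carbon → alcohol.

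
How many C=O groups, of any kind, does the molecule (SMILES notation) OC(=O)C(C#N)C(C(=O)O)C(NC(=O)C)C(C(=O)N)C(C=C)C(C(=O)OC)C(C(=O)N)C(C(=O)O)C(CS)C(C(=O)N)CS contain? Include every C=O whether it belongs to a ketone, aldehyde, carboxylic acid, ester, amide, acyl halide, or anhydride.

HOOC: carboxylic acid, 1 C=O (running total 1).
CH(COOH): carboxylic acid, 1 C=O (running total 2).
CH(NHCOCH3): amide, 1 C=O (running total 3).
CH(CONH2): amide, 1 C=O (running total 4).
CH(COOCH3): ester, 1 C=O (running total 5).
CH(CONH2): amide, 1 C=O (running total 6).
CH(COOH): carboxylic acid, 1 C=O (running total 7).
CH(CONH2): amide, 1 C=O (running total 8).

8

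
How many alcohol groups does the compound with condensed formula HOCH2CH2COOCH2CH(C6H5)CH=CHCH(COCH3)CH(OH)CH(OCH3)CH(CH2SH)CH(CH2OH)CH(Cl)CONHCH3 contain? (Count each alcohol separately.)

3

Taking each segment in turn:
  HOCH2: HO– on an sp³ carbon → alcohol.
  CH2COOCH2: –C(=O)–O–C with C on the carbonyl side → ester.
  CH(C6H5): pendant –C6H5: benzene ring → arene.
  CH=CH: C=C double bond → alkene.
  CH(COCH3): pendant –COCH3: carbonyl C bonded to two carbons → ketone.
  CH(OH): –OH on an sp³ carbon → alcohol (secondary).
  CH(OCH3): pendant –OCH3: C–O–C with sp³ C, no adjacent C=O → ether.
  CH(CH2SH): pendant –CH2SH → thiol.
  CH(CH2OH): pendant –CH2OH on an sp³ backbone C → alcohol.
  CH(Cl): halogen on an sp³ carbon → alkyl halide.
  CONHCH3: –C(=O)NHCH3: carbonyl C bonded to C and to N → amide (the N is not an amine).
Alcohol appears at: HOCH2, CH(OH), CH(CH2OH) → 3.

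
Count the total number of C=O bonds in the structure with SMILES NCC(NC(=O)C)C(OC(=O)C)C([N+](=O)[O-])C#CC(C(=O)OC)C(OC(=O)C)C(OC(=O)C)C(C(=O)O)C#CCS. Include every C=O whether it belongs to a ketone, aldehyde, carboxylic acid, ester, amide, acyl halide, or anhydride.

CH(NHCOCH3): amide, 1 C=O (running total 1).
CH(OCOCH3): ester, 1 C=O (running total 2).
CH(COOCH3): ester, 1 C=O (running total 3).
CH(OCOCH3): ester, 1 C=O (running total 4).
CH(OCOCH3): ester, 1 C=O (running total 5).
CH(COOH): carboxylic acid, 1 C=O (running total 6).

6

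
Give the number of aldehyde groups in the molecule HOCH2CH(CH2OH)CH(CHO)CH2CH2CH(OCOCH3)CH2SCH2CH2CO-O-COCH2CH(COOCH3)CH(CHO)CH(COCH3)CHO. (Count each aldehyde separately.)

Working along the chain:
  HOCH2: HO– on an sp³ carbon → alcohol.
  CH(CH2OH): pendant –CH2OH on an sp³ backbone C → alcohol.
  CH(CHO): pendant –CHO: carbonyl C bonded to C and H → aldehyde.
  CH(OCOCH3): pendant –OC(=O)CH3: an acyloxy group → ester.
  CH2SCH2: C–S–C linkage → sulfide (thioether).
  CH2CO-O-COCH2: two acyl groups sharing one oxygen, –C(=O)–O–C(=O)– → anhydride.
  CH(COOCH3): pendant –COOCH3: carbonyl C bonded to C and –OCH3 → ester.
  CH(CHO): pendant –CHO: carbonyl C bonded to C and H → aldehyde.
  CH(COCH3): pendant –COCH3: carbonyl C bonded to two carbons → ketone.
  CHO: terminal –CHO: carbonyl C bonded to H and C → aldehyde.
Aldehyde appears at: CH(CHO), CH(CHO), CHO → 3.

3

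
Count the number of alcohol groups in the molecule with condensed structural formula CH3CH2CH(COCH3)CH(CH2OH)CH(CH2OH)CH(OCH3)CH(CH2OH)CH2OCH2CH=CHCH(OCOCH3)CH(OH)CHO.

Working along the chain:
  CH(COCH3): pendant –COCH3: carbonyl C bonded to two carbons → ketone.
  CH(CH2OH): pendant –CH2OH on an sp³ backbone C → alcohol.
  CH(CH2OH): pendant –CH2OH on an sp³ backbone C → alcohol.
  CH(OCH3): pendant –OCH3: C–O–C with sp³ C, no adjacent C=O → ether.
  CH(CH2OH): pendant –CH2OH on an sp³ backbone C → alcohol.
  CH2OCH2: C–O–C with sp³ carbons on both sides and no adjacent C=O → ether.
  CH=CH: C=C double bond → alkene.
  CH(OCOCH3): pendant –OC(=O)CH3: an acyloxy group → ester.
  CH(OH): –OH on an sp³ carbon → alcohol (secondary).
  CHO: terminal –CHO: carbonyl C bonded to H and C → aldehyde.
Alcohol appears at: CH(CH2OH), CH(CH2OH), CH(CH2OH), CH(OH) → 4.

4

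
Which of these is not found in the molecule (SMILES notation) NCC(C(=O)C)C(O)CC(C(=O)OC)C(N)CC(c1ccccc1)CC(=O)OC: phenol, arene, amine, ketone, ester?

phenol

ester: present (CH(COOCH3) — pendant –COOCH3: carbonyl C bonded to C and –OCH3 → ester).
amine: present (H2NCH2 — –NH2 on an sp³ carbon with no adjacent C=O → amine).
arene: present (CH(C6H5) — pendant –C6H5: benzene ring → arene).
ketone: present (CH(COCH3) — pendant –COCH3: carbonyl C bonded to two carbons → ketone).
phenol: absent. In CH(OH), the –OH is on an sp³ carbon, not on an aromatic ring, so it is an alcohol.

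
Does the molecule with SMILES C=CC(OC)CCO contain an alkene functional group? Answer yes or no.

C=C double bond → alkene.
pendant –OCH3: C–O–C with sp³ C, no adjacent C=O → ether.
–OH on an sp³ carbon → alcohol.
The CH2=CH segment supplies the alkene: C=C double bond → alkene.

yes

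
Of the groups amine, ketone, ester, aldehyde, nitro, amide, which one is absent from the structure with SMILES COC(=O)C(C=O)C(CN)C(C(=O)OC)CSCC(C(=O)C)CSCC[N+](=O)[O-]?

ketone: present (CH(COCH3) — pendant –COCH3: carbonyl C bonded to two carbons → ketone).
amine: present (CH(CH2NH2) — pendant –CH2NH2: N on sp³ C, no adjacent C=O → amine).
nitro: present (CH2NO2 — –NO2 on carbon → nitro group).
ester: present (CH3OOC — CH3O–C(=O)–: carbonyl C bonded to C and to –OCH3 → ester (not ketone + ether)).
aldehyde: present (CH(CHO) — pendant –CHO: carbonyl C bonded to C and H → aldehyde).
amide: no segment matches this pattern.

amide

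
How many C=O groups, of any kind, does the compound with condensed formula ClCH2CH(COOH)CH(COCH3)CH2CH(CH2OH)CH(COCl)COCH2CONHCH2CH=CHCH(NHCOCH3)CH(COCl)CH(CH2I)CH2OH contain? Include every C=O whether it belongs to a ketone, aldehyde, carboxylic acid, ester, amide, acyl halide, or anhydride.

CH(COOH): carboxylic acid, 1 C=O (running total 1).
CH(COCH3): ketone, 1 C=O (running total 2).
CH(COCl): acyl halide, 1 C=O (running total 3).
CO: ketone, 1 C=O (running total 4).
CH2CONHCH2: amide, 1 C=O (running total 5).
CH(NHCOCH3): amide, 1 C=O (running total 6).
CH(COCl): acyl halide, 1 C=O (running total 7).

7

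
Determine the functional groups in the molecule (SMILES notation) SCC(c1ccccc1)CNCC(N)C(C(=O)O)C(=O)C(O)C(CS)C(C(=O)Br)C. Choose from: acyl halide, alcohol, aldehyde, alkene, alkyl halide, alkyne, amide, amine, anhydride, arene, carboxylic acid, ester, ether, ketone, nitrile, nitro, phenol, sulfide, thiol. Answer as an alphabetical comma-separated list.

acyl halide, alcohol, amine, arene, carboxylic acid, ketone, thiol

Reading the structure from left to right:
  HSCH2: –SH on an sp³ carbon → thiol.
  CH(C6H5): pendant –C6H5: benzene ring → arene.
  CH2NHCH2: C–N–C with sp³ carbons and no adjacent C=O → amine (secondary).
  CH(NH2): –NH2 on an sp³ carbon with no adjacent C=O → amine.
  CH(COOH): pendant –COOH: carbonyl C bonded to C and –OH → carboxylic acid.
  CO: –C(=O)– with carbon on both sides → ketone.
  CH(OH): –OH on an sp³ carbon → alcohol (secondary).
  CH(CH2SH): pendant –CH2SH → thiol.
  CH(COBr): pendant –C(=O)X: carbonyl C bonded to C and halogen → acyl halide.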